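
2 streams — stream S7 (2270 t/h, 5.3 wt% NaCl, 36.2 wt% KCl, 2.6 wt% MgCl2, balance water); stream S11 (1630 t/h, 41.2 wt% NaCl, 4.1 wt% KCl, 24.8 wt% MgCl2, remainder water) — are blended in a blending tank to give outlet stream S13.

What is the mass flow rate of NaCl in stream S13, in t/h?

NaCl out = NaCl in = 2270×0.053 + 1630×0.412 = 791.87 t/h.

791.9 t/h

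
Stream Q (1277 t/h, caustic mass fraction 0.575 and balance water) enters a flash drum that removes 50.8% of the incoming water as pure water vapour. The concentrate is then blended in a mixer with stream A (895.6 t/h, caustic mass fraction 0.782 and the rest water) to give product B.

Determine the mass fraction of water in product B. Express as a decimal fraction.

Vapour removed = 0.508×0.425×1277 = 275.7 t/h; concentrate = 1001.3 t/h.
water reaching the mixer = 267.02 (from concentrate) + 895.6×0.218 = 462.26 t/h.
Product flow = 1001.3 + 895.6 = 1896.9 t/h; water fraction = 0.244.

0.244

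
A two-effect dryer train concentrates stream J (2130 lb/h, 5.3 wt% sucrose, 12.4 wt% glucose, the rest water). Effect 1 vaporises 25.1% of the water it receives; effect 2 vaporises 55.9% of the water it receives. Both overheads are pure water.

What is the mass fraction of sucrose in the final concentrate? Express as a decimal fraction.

water in feed = 2130×0.823 = 1753 lb/h.
After stage 1: water left = (1−0.251)×1753 = 1313; stream total = 1690 lb/h.
After stage 2: water left = (1−0.559)×1313 = 579.03; final concentrate = 956.04 lb/h.
sucrose fraction = 112.89/956.04 = 0.118.

0.118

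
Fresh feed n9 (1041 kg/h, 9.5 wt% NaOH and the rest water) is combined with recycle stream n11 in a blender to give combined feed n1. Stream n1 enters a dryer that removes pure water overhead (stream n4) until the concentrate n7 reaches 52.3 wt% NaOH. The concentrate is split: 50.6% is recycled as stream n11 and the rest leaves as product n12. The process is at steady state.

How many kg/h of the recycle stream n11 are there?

193.7 kg/h

Overall NaOH balance (none leaves overhead): NaOH in fresh feed = NaOH in product, i.e. 1041×0.095 = (1−0.506)·n7·0.523.
n7 = 98.895/(0.523×0.494) = 382.78 kg/h.
Recycle n11 = 0.506×382.78 = 193.69 kg/h.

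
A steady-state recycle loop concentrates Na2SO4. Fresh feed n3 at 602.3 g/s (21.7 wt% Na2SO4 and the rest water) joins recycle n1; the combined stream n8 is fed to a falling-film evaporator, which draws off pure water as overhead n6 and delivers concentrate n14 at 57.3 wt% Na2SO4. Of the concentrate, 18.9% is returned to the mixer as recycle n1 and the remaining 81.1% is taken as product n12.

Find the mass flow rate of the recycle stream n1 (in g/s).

Overall Na2SO4 balance (none leaves overhead): Na2SO4 in fresh feed = Na2SO4 in product, i.e. 602.3×0.217 = (1−0.189)·n14·0.573.
n14 = 130.7/(0.573×0.811) = 281.25 g/s.
Recycle n1 = 0.189×281.25 = 53.157 g/s.

53.16 g/s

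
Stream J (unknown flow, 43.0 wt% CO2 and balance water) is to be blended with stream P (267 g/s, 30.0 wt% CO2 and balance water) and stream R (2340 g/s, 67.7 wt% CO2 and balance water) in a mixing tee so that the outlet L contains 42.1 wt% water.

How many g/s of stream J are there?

Let J be the unknown flow. Total out = 2607 + J.
water balance: 942.72 + 0.570·J = 0.421·(2607 + J)
(0.570 − 0.421)·J = 0.421×2607 − 942.72 = 154.83
J = 154.83 / 0.149 = 1039.1 g/s

1039 g/s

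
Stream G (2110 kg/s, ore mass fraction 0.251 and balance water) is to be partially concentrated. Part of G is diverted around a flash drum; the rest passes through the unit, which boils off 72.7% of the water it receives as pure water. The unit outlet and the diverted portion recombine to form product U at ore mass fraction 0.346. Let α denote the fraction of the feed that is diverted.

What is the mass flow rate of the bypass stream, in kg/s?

1046 kg/s

All 2110×0.251 = 529.61 kg/s of ore reaches U, so U = 529.61/0.346 = 1530.7 kg/s and vapour = 579.34 kg/s.
The evaporator receives (1−α)·2110 of feed at 0.749 water and removes 0.727 of that water:
0.727×0.749×(1−α)×2110 = 579.34
(1−α) = 579.34/1148.9 = 0.5042;  α = 0.4958.
Bypass flow = 0.4958×2110 = 1046.1 kg/s.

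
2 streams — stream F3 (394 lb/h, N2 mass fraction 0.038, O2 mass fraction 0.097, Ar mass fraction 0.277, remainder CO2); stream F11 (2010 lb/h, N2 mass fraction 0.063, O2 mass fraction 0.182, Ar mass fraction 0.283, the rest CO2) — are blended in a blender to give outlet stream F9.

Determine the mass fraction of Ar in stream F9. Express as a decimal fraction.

Total flow out = 394 + 2010 = 2404 lb/h.
Ar in = 394×0.277 + 2010×0.283 = 677.97 lb/h.
Ar mass fraction in F9 = 677.97/2404 = 0.282.

0.282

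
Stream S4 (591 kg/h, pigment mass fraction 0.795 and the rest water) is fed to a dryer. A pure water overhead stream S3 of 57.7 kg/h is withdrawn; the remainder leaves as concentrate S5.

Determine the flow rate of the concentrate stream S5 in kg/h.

Concentrate = 591 − 57.7 = 533.3 kg/h.

533.3 kg/h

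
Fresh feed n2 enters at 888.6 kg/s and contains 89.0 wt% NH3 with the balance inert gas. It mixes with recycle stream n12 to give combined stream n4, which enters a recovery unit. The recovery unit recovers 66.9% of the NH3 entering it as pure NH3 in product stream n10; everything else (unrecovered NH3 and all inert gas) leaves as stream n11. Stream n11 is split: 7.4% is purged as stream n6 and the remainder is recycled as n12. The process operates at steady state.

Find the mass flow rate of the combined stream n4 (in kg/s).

2461 kg/s

inert gas enters only via n2 and leaves only via the purge: 888.6×0.110 = 0.074×(inert gas in n11), and the recovery unit passes all inert gas, so inert gas in n4 = inert gas in n11 = 1320.9 kg/s.
NH3 in n4: m_A = 888.6×0.890 + (1−0.074)·(1−0.669)·m_A, so m_A = 790.85/0.6935 = 1140.4 kg/s.
n4 = 1140.4 + 1320.9 = 2461.3 kg/s.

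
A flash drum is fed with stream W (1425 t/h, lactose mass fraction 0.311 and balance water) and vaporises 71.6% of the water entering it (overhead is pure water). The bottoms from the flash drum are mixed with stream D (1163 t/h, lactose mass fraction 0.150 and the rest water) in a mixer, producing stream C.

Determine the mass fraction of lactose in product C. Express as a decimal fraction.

0.328

Vapour removed = 0.716×0.689×1425 = 702.99 t/h; concentrate = 722.01 t/h.
lactose reaching the mixer = 443.18 (from concentrate) + 1163×0.150 = 617.62 t/h.
Product flow = 722.01 + 1163 = 1885 t/h; lactose fraction = 0.328.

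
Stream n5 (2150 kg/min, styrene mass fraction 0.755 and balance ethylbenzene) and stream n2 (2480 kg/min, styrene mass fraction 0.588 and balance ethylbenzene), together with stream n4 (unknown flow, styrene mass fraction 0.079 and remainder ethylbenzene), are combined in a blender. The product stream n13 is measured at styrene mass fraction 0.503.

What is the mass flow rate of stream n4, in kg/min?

Let n4 be the unknown flow. Total out = 4630 + n4.
styrene balance: 3081.5 + 0.079·n4 = 0.503·(4630 + n4)
(0.079 − 0.503)·n4 = 0.503×4630 − 3081.5 = -752.6
n4 = -752.6 / -0.424 = 1775 kg/min

1775 kg/min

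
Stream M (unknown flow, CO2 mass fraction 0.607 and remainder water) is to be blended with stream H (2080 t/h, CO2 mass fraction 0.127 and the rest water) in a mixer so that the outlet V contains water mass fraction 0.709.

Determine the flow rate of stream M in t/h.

1079 t/h

Let M be the unknown flow. Total out = 2080 + M.
water balance: 1815.8 + 0.393·M = 0.709·(2080 + M)
(0.393 − 0.709)·M = 0.709×2080 − 1815.8 = -341.12
M = -341.12 / -0.316 = 1079.5 t/h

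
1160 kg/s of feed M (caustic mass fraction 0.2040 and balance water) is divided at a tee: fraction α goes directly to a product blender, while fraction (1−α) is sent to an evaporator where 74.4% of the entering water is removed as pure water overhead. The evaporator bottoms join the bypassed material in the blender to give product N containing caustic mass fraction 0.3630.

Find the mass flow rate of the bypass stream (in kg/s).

All 1160×0.204 = 236.64 kg/s of caustic reaches N, so N = 236.64/0.363 = 651.9 kg/s and vapour = 508.1 kg/s.
The evaporator receives (1−α)·1160 of feed at 0.796 water and removes 0.744 of that water:
0.744×0.796×(1−α)×1160 = 508.1
(1−α) = 508.1/686.98 = 0.7396;  α = 0.2604.
Bypass flow = 0.2604×1160 = 302.05 kg/s.

302 kg/s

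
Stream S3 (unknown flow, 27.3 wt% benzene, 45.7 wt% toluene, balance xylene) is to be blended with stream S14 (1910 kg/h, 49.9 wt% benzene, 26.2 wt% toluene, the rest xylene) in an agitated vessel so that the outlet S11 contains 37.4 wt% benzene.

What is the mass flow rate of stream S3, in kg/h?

Let S3 be the unknown flow. Total out = 1910 + S3.
benzene balance: 953.09 + 0.273·S3 = 0.374·(1910 + S3)
(0.273 − 0.374)·S3 = 0.374×1910 − 953.09 = -238.75
S3 = -238.75 / -0.101 = 2363.9 kg/h

2364 kg/h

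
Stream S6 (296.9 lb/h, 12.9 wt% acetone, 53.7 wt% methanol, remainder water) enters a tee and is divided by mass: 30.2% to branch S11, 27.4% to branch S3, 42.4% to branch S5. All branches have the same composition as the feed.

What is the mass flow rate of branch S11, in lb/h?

89.66 lb/h

Branch S11 flow = 0.302×296.9 = 89.664 lb/h.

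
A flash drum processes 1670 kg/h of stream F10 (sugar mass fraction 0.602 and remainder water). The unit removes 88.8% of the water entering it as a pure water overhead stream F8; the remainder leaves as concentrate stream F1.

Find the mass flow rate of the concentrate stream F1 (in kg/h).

1080 kg/h

water entering = 1670×0.398 = 664.66 kg/h; overhead removed = 0.888×664.66 = 590.22 kg/h.
Concentrate = 1670 − 590.22 = 1079.8 kg/h.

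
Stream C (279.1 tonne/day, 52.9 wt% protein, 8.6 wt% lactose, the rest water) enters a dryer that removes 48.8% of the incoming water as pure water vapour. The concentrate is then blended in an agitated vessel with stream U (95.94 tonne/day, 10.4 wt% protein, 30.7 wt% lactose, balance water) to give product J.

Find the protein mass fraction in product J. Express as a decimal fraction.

0.489

Vapour removed = 0.488×0.385×279.1 = 52.437 tonne/day; concentrate = 226.66 tonne/day.
protein reaching the mixer = 147.64 (from concentrate) + 95.94×0.104 = 157.62 tonne/day.
Product flow = 226.66 + 95.94 = 322.6 tonne/day; protein fraction = 0.489.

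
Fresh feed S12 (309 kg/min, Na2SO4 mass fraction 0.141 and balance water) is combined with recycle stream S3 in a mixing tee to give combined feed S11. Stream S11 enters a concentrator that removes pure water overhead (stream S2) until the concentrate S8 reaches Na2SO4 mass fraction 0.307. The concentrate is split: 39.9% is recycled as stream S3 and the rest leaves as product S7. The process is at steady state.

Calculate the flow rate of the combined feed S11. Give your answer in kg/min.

Overall Na2SO4 balance (none leaves overhead): Na2SO4 in fresh feed = Na2SO4 in product, i.e. 309×0.141 = (1−0.399)·S8·0.307.
S8 = 43.569/(0.307×0.601) = 236.14 kg/min.
Recycle S3 = 0.399×236.14 = 94.219 kg/min.
Combined feed S11 = 309 + 94.219 = 403.22 kg/min.

403.2 kg/min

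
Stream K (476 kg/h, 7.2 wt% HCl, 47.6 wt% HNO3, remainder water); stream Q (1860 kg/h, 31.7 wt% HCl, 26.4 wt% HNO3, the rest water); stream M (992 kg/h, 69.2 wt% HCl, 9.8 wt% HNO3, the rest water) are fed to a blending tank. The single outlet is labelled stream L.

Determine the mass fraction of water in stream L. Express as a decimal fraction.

0.3614

Total flow out = 476 + 1860 + 992 = 3328 kg/h.
water in = 476×0.452 + 1860×0.419 + 992×0.210 = 1202.8 kg/h.
water mass fraction in L = 1202.8/3328 = 0.3614.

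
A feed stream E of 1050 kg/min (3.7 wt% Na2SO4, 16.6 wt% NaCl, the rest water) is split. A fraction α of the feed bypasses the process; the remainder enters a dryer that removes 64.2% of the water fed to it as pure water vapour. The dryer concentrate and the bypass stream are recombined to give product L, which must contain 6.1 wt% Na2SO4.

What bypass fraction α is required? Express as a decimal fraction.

All 1050×0.037 = 38.85 kg/min of Na2SO4 reaches L, so L = 38.85/0.061 = 636.89 kg/min and vapour = 413.11 kg/min.
The evaporator receives (1−α)·1050 of feed at 0.797 water and removes 0.642 of that water:
0.642×0.797×(1−α)×1050 = 413.11
(1−α) = 413.11/537.26 = 0.7689;  α = 0.2311.

0.231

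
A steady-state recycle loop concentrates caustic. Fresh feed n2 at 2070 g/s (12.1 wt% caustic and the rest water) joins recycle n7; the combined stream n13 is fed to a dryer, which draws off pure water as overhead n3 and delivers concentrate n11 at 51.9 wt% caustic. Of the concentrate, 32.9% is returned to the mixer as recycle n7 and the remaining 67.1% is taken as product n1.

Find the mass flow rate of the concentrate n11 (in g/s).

719.2 g/s

Overall caustic balance (none leaves overhead): caustic in fresh feed = caustic in product, i.e. 2070×0.121 = (1−0.329)·n11·0.519.
n11 = 250.47/(0.519×0.671) = 719.23 g/s.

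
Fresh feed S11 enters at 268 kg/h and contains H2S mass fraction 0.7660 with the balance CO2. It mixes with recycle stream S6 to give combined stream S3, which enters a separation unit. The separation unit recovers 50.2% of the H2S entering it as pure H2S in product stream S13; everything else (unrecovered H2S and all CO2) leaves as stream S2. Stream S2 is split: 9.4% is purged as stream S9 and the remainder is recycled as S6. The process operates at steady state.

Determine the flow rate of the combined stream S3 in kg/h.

CO2 enters only via S11 and leaves only via the purge: 268×0.234 = 0.094×(CO2 in S2), and the separation unit passes all CO2, so CO2 in S3 = CO2 in S2 = 667.15 kg/h.
H2S in S3: m_A = 268×0.766 + (1−0.094)·(1−0.502)·m_A, so m_A = 205.29/0.5488 = 374.06 kg/h.
S3 = 374.06 + 667.15 = 1041.2 kg/h.

1041 kg/h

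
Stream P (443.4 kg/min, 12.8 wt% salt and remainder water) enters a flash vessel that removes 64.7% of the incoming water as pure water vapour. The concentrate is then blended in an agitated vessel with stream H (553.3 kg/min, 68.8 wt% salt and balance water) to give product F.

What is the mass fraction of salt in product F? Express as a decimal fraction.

Vapour removed = 0.647×0.872×443.4 = 250.16 kg/min; concentrate = 193.24 kg/min.
salt reaching the mixer = 56.755 (from concentrate) + 553.3×0.688 = 437.43 kg/min.
Product flow = 193.24 + 553.3 = 746.54 kg/min; salt fraction = 0.586.

0.586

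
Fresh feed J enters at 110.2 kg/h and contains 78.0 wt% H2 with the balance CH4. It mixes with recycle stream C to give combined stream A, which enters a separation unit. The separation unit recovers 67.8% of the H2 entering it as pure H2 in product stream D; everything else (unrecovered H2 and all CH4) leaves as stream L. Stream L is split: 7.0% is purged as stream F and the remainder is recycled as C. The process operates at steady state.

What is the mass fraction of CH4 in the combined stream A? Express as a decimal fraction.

0.7384

CH4 enters only via J and leaves only via the purge: 110.2×0.220 = 0.070×(CH4 in L), and the separation unit passes all CH4, so CH4 in A = CH4 in L = 346.34 kg/h.
H2 in A: m_A = 110.2×0.780 + (1−0.070)·(1−0.678)·m_A, so m_A = 85.956/0.7005 = 122.7 kg/h.
A = 122.7 + 346.34 = 469.04 kg/h.
CH4 fraction in A = 346.34/469.04 = 0.7384.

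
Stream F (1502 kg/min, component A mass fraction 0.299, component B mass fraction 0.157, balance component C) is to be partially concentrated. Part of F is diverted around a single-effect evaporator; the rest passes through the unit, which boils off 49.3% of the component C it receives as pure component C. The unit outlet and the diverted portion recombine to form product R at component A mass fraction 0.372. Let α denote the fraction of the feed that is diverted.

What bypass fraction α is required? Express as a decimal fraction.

0.268

All 1502×0.299 = 449.1 kg/min of component A reaches R, so R = 449.1/0.372 = 1207.3 kg/min and vapour = 294.75 kg/min.
The evaporator receives (1−α)·1502 of feed at 0.544 component C and removes 0.493 of that component C:
0.493×0.544×(1−α)×1502 = 294.75
(1−α) = 294.75/402.82 = 0.7317;  α = 0.2683.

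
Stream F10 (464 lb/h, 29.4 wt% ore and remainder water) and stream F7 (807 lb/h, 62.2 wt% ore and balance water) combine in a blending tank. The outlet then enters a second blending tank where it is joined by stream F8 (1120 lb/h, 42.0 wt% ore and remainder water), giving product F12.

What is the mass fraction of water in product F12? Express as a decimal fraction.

Overall, product flow = 2391 lb/h.
water in = 464×0.706 + 807×0.378 + 1120×0.580 = 1282.2 lb/h.
water fraction in F12 = 0.536.

0.536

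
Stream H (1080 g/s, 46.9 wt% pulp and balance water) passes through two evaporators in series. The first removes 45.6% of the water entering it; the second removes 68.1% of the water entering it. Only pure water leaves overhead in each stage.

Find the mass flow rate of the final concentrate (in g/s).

606 g/s

water in feed = 1080×0.531 = 573.48 g/s.
After stage 1: water left = (1−0.456)×573.48 = 311.97; stream total = 818.49 g/s.
After stage 2: water left = (1−0.681)×311.97 = 99.519; final concentrate = 606.04 g/s.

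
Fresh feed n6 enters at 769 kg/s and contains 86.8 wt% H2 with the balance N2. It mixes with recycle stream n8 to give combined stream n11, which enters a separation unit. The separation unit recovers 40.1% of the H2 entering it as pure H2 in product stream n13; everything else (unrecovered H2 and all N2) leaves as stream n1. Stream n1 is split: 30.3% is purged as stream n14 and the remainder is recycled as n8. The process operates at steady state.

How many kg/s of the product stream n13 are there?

H2 in n11: m_A = 769×0.868 + (1−0.303)·(1−0.401)·m_A, so m_A = 667.49/0.5825 = 1145.9 kg/s.
Product n13 = 0.401×1145.9 = 459.51 kg/s.

459.5 kg/s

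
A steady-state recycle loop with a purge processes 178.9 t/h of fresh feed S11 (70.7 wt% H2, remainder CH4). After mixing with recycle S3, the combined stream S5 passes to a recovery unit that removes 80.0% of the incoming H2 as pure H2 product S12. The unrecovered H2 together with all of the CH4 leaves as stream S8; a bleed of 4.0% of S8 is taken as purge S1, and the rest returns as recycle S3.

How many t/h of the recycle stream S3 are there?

CH4 enters only via S11 and leaves only via the purge: 178.9×0.293 = 0.040×(CH4 in S8), and the recovery unit passes all CH4, so CH4 in S5 = CH4 in S8 = 1310.4 t/h.
H2 in S5: m_A = 178.9×0.707 + (1−0.040)·(1−0.800)·m_A, so m_A = 126.48/0.8080 = 156.54 t/h.
S8 = (1−0.800)×156.54 + 1310.4 = 1341.7 t/h.
Recycle S3 = (1−0.040)×1341.7 = 1288.1 t/h.

1288 t/h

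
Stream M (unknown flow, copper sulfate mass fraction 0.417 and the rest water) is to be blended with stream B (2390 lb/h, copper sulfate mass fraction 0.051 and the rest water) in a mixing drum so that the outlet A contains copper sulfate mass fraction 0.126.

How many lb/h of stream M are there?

Let M be the unknown flow. Total out = 2390 + M.
copper sulfate balance: 121.89 + 0.417·M = 0.126·(2390 + M)
(0.417 − 0.126)·M = 0.126×2390 − 121.89 = 179.25
M = 179.25 / 0.291 = 615.98 lb/h

616 lb/h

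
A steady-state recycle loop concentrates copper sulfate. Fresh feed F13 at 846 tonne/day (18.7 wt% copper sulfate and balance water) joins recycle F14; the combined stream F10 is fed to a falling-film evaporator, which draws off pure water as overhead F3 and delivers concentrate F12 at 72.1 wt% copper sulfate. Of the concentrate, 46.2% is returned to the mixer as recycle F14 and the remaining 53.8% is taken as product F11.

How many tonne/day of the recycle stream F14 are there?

188.4 tonne/day

Overall copper sulfate balance (none leaves overhead): copper sulfate in fresh feed = copper sulfate in product, i.e. 846×0.187 = (1−0.462)·F12·0.721.
F12 = 158.2/(0.721×0.538) = 407.84 tonne/day.
Recycle F14 = 0.462×407.84 = 188.42 tonne/day.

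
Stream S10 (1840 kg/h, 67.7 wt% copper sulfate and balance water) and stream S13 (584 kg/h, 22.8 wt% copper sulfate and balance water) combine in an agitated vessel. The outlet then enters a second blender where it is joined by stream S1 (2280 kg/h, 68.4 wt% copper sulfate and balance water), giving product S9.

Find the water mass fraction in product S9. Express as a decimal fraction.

Overall, product flow = 4704 kg/h.
water in = 1840×0.323 + 584×0.772 + 2280×0.316 = 1765.6 kg/h.
water fraction in S9 = 0.375.

0.375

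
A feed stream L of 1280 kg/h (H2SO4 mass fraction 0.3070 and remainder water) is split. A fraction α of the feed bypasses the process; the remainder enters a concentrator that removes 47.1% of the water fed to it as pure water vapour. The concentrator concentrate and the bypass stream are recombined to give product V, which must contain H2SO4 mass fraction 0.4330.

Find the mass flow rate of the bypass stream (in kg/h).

All 1280×0.307 = 392.96 kg/h of H2SO4 reaches V, so V = 392.96/0.433 = 907.53 kg/h and vapour = 372.47 kg/h.
The evaporator receives (1−α)·1280 of feed at 0.693 water and removes 0.471 of that water:
0.471×0.693×(1−α)×1280 = 372.47
(1−α) = 372.47/417.8 = 0.8915;  α = 0.1085.
Bypass flow = 0.1085×1280 = 138.86 kg/h.

138.9 kg/h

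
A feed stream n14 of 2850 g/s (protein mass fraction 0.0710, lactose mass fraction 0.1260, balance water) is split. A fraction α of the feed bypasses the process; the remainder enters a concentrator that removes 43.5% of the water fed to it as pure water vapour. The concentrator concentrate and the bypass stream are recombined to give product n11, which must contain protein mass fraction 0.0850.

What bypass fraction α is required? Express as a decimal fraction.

0.528

All 2850×0.071 = 202.35 g/s of protein reaches n11, so n11 = 202.35/0.085 = 2380.6 g/s and vapour = 469.41 g/s.
The evaporator receives (1−α)·2850 of feed at 0.803 water and removes 0.435 of that water:
0.435×0.803×(1−α)×2850 = 469.41
(1−α) = 469.41/995.52 = 0.4715;  α = 0.5285.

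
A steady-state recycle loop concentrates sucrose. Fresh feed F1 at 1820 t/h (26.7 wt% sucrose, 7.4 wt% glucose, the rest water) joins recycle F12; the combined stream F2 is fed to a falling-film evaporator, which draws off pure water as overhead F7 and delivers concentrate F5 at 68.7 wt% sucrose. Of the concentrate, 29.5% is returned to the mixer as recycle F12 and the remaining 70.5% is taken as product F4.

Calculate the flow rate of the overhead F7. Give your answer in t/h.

1113 t/h

Overall sucrose balance (none leaves overhead): sucrose in fresh feed = sucrose in product, i.e. 1820×0.267 = (1−0.295)·F5·0.687.
F5 = 485.94/(0.687×0.705) = 1003.3 t/h.
Recycle F12 = 0.295×1003.3 = 295.98 t/h.
Combined feed F2 = 1820 + 295.98 = 2116 t/h.
Overhead F7 = F2 − F5 = 2116 − 1003.3 = 1112.7 t/h.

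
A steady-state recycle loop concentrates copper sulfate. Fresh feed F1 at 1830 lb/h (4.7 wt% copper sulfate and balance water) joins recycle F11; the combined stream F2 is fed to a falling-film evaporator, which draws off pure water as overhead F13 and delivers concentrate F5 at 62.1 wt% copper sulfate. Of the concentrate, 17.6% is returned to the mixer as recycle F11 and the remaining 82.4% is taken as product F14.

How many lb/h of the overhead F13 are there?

Overall copper sulfate balance (none leaves overhead): copper sulfate in fresh feed = copper sulfate in product, i.e. 1830×0.047 = (1−0.176)·F5·0.621.
F5 = 86.01/(0.621×0.824) = 168.09 lb/h.
Recycle F11 = 0.176×168.09 = 29.583 lb/h.
Combined feed F2 = 1830 + 29.583 = 1859.6 lb/h.
Overhead F13 = F2 − F5 = 1859.6 − 168.09 = 1691.5 lb/h.

1691 lb/h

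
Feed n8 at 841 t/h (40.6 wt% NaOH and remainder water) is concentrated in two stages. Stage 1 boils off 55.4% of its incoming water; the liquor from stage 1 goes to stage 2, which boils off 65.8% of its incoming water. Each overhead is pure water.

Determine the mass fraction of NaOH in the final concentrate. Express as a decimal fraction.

0.8176

water in feed = 841×0.594 = 499.55 t/h.
After stage 1: water left = (1−0.554)×499.55 = 222.8; stream total = 564.25 t/h.
After stage 2: water left = (1−0.658)×222.8 = 76.198; final concentrate = 417.64 t/h.
NaOH fraction = 341.45/417.64 = 0.8176.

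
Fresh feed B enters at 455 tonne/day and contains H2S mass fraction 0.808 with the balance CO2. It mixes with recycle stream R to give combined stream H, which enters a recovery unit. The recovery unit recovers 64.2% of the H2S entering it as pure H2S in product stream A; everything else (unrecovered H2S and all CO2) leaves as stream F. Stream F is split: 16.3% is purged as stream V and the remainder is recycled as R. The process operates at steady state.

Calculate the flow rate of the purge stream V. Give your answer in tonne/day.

118 tonne/day

CO2 enters only via B and leaves only via the purge: 455×0.192 = 0.163×(CO2 in F), and the recovery unit passes all CO2, so CO2 in H = CO2 in F = 535.95 tonne/day.
H2S in H: m_A = 455×0.808 + (1−0.163)·(1−0.642)·m_A, so m_A = 367.64/0.7004 = 524.93 tonne/day.
F = (1−0.642)×524.93 + 535.95 = 723.88 tonne/day.
Purge V = 0.163×723.88 = 117.99 tonne/day.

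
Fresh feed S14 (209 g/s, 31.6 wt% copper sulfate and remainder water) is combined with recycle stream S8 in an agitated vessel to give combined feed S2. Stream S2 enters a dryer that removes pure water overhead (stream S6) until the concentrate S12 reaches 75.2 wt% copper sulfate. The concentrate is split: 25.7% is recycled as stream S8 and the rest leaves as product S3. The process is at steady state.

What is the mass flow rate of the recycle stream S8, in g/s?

Overall copper sulfate balance (none leaves overhead): copper sulfate in fresh feed = copper sulfate in product, i.e. 209×0.316 = (1−0.257)·S12·0.752.
S12 = 66.044/(0.752×0.743) = 118.2 g/s.
Recycle S8 = 0.257×118.2 = 30.378 g/s.

30.38 g/s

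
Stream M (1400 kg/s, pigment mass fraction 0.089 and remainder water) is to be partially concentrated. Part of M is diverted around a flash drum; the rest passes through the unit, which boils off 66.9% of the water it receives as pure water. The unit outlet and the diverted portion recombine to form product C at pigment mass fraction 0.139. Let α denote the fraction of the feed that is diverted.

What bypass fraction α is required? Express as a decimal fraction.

0.410

All 1400×0.089 = 124.6 kg/s of pigment reaches C, so C = 124.6/0.139 = 896.4 kg/s and vapour = 503.6 kg/s.
The evaporator receives (1−α)·1400 of feed at 0.911 water and removes 0.669 of that water:
0.669×0.911×(1−α)×1400 = 503.6
(1−α) = 503.6/853.24 = 0.5902;  α = 0.4098.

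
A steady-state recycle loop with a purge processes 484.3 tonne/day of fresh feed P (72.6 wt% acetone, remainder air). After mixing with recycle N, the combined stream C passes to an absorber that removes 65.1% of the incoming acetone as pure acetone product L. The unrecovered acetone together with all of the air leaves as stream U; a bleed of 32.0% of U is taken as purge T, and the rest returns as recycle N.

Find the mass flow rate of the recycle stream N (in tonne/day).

391.4 tonne/day

air enters only via P and leaves only via the purge: 484.3×0.274 = 0.320×(air in U), and the absorber passes all air, so air in C = air in U = 414.68 tonne/day.
acetone in C: m_A = 484.3×0.726 + (1−0.320)·(1−0.651)·m_A, so m_A = 351.6/0.7627 = 461.01 tonne/day.
U = (1−0.651)×461.01 + 414.68 = 575.57 tonne/day.
Recycle N = (1−0.320)×575.57 = 391.39 tonne/day.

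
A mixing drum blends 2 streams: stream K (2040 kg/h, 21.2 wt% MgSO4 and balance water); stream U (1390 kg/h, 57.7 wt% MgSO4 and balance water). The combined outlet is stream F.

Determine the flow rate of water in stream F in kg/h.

water out = water in = 2040×0.788 + 1390×0.423 = 2195.5 kg/h.

2195 kg/h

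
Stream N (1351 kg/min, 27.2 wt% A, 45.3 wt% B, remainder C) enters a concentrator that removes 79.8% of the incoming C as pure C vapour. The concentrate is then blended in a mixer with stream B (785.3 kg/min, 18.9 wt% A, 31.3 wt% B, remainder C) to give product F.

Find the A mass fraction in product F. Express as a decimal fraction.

0.2804

Vapour removed = 0.798×0.275×1351 = 296.48 kg/min; concentrate = 1054.5 kg/min.
A reaching the mixer = 367.47 (from concentrate) + 785.3×0.189 = 515.89 kg/min.
Product flow = 1054.5 + 785.3 = 1839.8 kg/min; A fraction = 0.2804.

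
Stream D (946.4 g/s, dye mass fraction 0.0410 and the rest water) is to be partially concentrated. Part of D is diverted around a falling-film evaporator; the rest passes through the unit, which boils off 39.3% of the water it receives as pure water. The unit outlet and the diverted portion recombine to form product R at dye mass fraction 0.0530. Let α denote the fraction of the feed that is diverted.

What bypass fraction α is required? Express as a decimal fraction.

0.399

All 946.4×0.041 = 38.802 g/s of dye reaches R, so R = 38.802/0.053 = 732.12 g/s and vapour = 214.28 g/s.
The evaporator receives (1−α)·946.4 of feed at 0.959 water and removes 0.393 of that water:
0.393×0.959×(1−α)×946.4 = 214.28
(1−α) = 214.28/356.69 = 0.6008;  α = 0.3992.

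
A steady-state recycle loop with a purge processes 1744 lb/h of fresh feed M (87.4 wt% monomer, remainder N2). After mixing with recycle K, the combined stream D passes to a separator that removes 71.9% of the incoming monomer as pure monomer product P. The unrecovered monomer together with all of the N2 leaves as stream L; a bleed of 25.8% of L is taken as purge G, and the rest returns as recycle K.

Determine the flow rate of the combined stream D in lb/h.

2778 lb/h

N2 enters only via M and leaves only via the purge: 1744×0.126 = 0.258×(N2 in L), and the separator passes all N2, so N2 in D = N2 in L = 851.72 lb/h.
monomer in D: m_A = 1744×0.874 + (1−0.258)·(1−0.719)·m_A, so m_A = 1524.3/0.7915 = 1925.8 lb/h.
D = 1925.8 + 851.72 = 2777.5 lb/h.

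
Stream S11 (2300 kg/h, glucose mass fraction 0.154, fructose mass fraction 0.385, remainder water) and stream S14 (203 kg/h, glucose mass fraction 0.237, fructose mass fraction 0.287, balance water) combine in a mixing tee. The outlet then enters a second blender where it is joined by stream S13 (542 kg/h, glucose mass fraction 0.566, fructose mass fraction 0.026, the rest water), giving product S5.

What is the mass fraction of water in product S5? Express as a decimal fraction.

Overall, product flow = 3045 kg/h.
water in = 2300×0.461 + 203×0.476 + 542×0.408 = 1378.1 kg/h.
water fraction in S5 = 0.453.

0.453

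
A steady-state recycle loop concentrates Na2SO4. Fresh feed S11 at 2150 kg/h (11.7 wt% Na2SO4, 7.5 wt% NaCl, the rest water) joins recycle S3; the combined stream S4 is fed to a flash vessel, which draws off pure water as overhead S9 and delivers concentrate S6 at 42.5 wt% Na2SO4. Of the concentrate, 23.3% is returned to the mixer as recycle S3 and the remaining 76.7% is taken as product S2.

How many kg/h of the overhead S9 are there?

1558 kg/h

Overall Na2SO4 balance (none leaves overhead): Na2SO4 in fresh feed = Na2SO4 in product, i.e. 2150×0.117 = (1−0.233)·S6·0.425.
S6 = 251.55/(0.425×0.767) = 771.68 kg/h.
Recycle S3 = 0.233×771.68 = 179.8 kg/h.
Combined feed S4 = 2150 + 179.8 = 2329.8 kg/h.
Overhead S9 = S4 − S6 = 2329.8 − 771.68 = 1558.1 kg/h.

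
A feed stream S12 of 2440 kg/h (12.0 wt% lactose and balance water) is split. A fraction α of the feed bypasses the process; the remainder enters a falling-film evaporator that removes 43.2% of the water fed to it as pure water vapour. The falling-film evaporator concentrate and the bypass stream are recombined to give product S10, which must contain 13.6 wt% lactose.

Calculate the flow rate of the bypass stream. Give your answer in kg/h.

1685 kg/h

All 2440×0.120 = 292.8 kg/h of lactose reaches S10, so S10 = 292.8/0.136 = 2152.9 kg/h and vapour = 287.06 kg/h.
The evaporator receives (1−α)·2440 of feed at 0.880 water and removes 0.432 of that water:
0.432×0.880×(1−α)×2440 = 287.06
(1−α) = 287.06/927.59 = 0.3095;  α = 0.6905.
Bypass flow = 0.6905×2440 = 1684.9 kg/h.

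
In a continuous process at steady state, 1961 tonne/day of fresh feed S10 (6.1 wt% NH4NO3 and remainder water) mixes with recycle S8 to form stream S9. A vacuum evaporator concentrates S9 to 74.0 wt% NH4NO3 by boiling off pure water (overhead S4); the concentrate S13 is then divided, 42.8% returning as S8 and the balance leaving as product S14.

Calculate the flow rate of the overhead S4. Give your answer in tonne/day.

Overall NH4NO3 balance (none leaves overhead): NH4NO3 in fresh feed = NH4NO3 in product, i.e. 1961×0.061 = (1−0.428)·S13·0.740.
S13 = 119.62/(0.740×0.572) = 282.6 tonne/day.
Recycle S8 = 0.428×282.6 = 120.95 tonne/day.
Combined feed S9 = 1961 + 120.95 = 2082 tonne/day.
Overhead S4 = S9 − S13 = 2082 − 282.6 = 1799.3 tonne/day.

1799 tonne/day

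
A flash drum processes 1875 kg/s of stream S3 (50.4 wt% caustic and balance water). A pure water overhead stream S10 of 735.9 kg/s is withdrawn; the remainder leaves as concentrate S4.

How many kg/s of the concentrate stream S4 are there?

Concentrate = 1875 − 735.9 = 1139.1 kg/s.

1139 kg/s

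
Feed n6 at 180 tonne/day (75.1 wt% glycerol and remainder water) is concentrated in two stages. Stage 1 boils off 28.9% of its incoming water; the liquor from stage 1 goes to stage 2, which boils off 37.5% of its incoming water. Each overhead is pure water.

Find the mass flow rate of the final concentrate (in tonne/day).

155.1 tonne/day

water in feed = 180×0.249 = 44.82 tonne/day.
After stage 1: water left = (1−0.289)×44.82 = 31.867; stream total = 167.05 tonne/day.
After stage 2: water left = (1−0.375)×31.867 = 19.917; final concentrate = 155.1 tonne/day.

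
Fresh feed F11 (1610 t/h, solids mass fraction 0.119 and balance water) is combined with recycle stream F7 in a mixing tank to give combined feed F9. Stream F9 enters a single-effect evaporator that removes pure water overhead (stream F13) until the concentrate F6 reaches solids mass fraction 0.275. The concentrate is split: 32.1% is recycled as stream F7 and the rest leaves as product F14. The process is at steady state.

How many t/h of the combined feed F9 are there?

1939 t/h

Overall solids balance (none leaves overhead): solids in fresh feed = solids in product, i.e. 1610×0.119 = (1−0.321)·F6·0.275.
F6 = 191.59/(0.275×0.679) = 1026.1 t/h.
Recycle F7 = 0.321×1026.1 = 329.36 t/h.
Combined feed F9 = 1610 + 329.36 = 1939.4 t/h.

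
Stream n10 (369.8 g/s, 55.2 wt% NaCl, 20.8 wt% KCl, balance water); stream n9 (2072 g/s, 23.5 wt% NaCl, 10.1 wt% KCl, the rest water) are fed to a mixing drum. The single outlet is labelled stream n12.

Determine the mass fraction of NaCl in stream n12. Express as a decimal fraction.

Total flow out = 369.8 + 2072 = 2441.8 g/s.
NaCl in = 369.8×0.552 + 2072×0.235 = 691.05 g/s.
NaCl mass fraction in n12 = 691.05/2441.8 = 0.283.

0.283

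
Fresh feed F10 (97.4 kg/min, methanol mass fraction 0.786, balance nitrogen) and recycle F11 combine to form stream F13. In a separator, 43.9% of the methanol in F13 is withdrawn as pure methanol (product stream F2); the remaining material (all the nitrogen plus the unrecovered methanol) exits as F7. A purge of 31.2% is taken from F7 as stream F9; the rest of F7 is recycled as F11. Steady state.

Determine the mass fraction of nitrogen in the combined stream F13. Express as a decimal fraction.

0.349

nitrogen enters only via F10 and leaves only via the purge: 97.4×0.214 = 0.312×(nitrogen in F7), and the separator passes all nitrogen, so nitrogen in F13 = nitrogen in F7 = 66.806 kg/min.
methanol in F13: m_A = 97.4×0.786 + (1−0.312)·(1−0.439)·m_A, so m_A = 76.556/0.6140 = 124.68 kg/min.
F13 = 124.68 + 66.806 = 191.48 kg/min.
nitrogen fraction in F13 = 66.806/191.48 = 0.349.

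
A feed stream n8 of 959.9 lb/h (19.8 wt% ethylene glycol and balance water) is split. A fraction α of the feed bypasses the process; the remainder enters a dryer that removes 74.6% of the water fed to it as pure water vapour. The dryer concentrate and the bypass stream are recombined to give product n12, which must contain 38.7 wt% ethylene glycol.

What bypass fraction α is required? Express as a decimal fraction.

All 959.9×0.198 = 190.06 lb/h of ethylene glycol reaches n12, so n12 = 190.06/0.387 = 491.11 lb/h and vapour = 468.79 lb/h.
The evaporator receives (1−α)·959.9 of feed at 0.802 water and removes 0.746 of that water:
0.746×0.802×(1−α)×959.9 = 468.79
(1−α) = 468.79/574.3 = 0.8163;  α = 0.1837.

0.184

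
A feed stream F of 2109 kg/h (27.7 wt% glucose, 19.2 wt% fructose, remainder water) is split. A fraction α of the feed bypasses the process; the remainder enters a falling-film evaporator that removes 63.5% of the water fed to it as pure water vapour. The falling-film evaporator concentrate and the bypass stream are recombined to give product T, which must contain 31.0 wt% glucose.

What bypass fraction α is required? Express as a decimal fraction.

0.684

All 2109×0.277 = 584.19 kg/h of glucose reaches T, so T = 584.19/0.310 = 1884.5 kg/h and vapour = 224.51 kg/h.
The evaporator receives (1−α)·2109 of feed at 0.531 water and removes 0.635 of that water:
0.635×0.531×(1−α)×2109 = 224.51
(1−α) = 224.51/711.12 = 0.3157;  α = 0.6843.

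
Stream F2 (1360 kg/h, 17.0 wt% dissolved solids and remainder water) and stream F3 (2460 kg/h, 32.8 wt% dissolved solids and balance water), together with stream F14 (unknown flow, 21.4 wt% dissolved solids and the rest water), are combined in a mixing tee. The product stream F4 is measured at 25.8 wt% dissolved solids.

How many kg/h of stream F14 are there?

1194 kg/h

Let F14 be the unknown flow. Total out = 3820 + F14.
dissolved solids balance: 1038.1 + 0.214·F14 = 0.258·(3820 + F14)
(0.214 − 0.258)·F14 = 0.258×3820 − 1038.1 = -52.52
F14 = -52.52 / -0.044 = 1193.6 kg/h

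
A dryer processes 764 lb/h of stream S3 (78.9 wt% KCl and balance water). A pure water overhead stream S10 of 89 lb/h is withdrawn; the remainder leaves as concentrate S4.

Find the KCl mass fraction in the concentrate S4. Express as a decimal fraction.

KCl is not removed: 764×0.789 = 602.8 lb/h of KCl enters S4.
Concentrate = 764 − 89 = 675 lb/h.
Mass fraction = 602.8/675 = 0.8930.

0.8930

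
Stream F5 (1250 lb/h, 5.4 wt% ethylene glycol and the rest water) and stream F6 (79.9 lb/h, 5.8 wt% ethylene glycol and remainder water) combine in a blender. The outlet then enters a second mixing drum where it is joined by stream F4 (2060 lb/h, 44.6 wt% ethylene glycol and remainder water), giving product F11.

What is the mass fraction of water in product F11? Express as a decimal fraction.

Overall, product flow = 3389.9 lb/h.
water in = 1250×0.946 + 79.9×0.942 + 2060×0.554 = 2399 lb/h.
water fraction in F11 = 0.708.

0.708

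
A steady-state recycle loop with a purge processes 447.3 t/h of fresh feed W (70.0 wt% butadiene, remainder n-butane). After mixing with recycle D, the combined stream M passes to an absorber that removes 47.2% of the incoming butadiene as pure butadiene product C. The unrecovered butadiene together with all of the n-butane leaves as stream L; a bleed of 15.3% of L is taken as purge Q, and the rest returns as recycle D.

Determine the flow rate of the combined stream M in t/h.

n-butane enters only via W and leaves only via the purge: 447.3×0.300 = 0.153×(n-butane in L), and the absorber passes all n-butane, so n-butane in M = n-butane in L = 877.06 t/h.
butadiene in M: m_A = 447.3×0.700 + (1−0.153)·(1−0.472)·m_A, so m_A = 313.11/0.5528 = 566.42 t/h.
M = 566.42 + 877.06 = 1443.5 t/h.

1443 t/h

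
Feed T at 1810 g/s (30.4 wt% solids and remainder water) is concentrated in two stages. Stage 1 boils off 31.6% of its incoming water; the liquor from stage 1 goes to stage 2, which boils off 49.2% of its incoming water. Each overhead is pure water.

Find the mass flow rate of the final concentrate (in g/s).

988 g/s

water in feed = 1810×0.696 = 1259.8 g/s.
After stage 1: water left = (1−0.316)×1259.8 = 861.68; stream total = 1411.9 g/s.
After stage 2: water left = (1−0.492)×861.68 = 437.73; final concentrate = 987.97 g/s.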